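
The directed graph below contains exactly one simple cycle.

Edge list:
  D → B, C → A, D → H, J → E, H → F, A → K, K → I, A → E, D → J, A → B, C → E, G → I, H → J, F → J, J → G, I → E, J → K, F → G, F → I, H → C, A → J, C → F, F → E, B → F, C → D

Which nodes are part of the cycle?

C, D, H

DFS with gray/black marking from D:
D gray
  H gray
    J gray
      E gray
      E black
      K gray
        I gray
          I→E: E black — skip
        I black
      K black
      G gray
        G→I: I black — skip
      G black
    J black
    F gray
      F→G: G black — skip
      F→I: I black — skip
      F→J: J black — skip
      F→E: E black — skip
    F black
    C gray
      C→E: E black — skip
      A gray
        A→E: E black — skip
        B gray
          B→F: F black — skip
        B black
        A→J: J black — skip
        A→K: K black — skip
      A black
      C→F: F black — skip
      C→D: D is gray → back edge
Back edge closes the cycle D → H → C → D; its vertices are {C, D, H}.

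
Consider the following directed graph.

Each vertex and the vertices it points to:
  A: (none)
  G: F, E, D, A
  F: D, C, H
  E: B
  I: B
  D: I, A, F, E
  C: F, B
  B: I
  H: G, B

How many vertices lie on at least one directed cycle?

7

A vertex is on a directed cycle iff it belongs to a strongly connected component of size ≥ 2 (or has a self-loop).
The vertices on cycles are {B, C, D, F, G, H, I} — 7 in total.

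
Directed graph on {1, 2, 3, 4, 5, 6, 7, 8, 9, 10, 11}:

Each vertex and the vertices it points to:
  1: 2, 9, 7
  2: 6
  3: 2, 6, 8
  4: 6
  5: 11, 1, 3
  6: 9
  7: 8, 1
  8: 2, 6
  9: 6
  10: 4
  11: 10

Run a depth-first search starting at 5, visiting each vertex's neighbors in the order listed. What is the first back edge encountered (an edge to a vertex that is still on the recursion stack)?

9->6

DFS from 5 (visiting each vertex's neighbors in the order listed); mark gray on enter, black on exit:
5 gray
  11 gray
    10 gray
      4 gray
        6 gray
          9 gray
            9→6: 6 is gray → back edge
First back edge: 9 → 6.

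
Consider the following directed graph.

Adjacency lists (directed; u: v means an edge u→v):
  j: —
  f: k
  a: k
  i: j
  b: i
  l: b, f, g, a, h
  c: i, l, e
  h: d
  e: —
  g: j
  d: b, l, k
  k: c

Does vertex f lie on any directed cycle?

f is on a cycle iff f can reach itself via ≥1 edge.
f → k → c → l → f — yes.

Yes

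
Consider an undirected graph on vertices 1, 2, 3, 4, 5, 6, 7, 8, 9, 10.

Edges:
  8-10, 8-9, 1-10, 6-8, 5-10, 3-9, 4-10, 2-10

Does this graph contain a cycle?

No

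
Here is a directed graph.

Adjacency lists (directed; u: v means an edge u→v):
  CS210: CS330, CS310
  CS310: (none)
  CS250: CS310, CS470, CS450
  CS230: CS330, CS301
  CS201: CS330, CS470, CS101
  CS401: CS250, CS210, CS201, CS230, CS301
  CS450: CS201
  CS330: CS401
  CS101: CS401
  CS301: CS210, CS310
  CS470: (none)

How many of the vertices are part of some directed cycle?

A vertex is on a directed cycle iff it belongs to a strongly connected component of size ≥ 2 (or has a self-loop).
The vertices on cycles are {CS101, CS201, CS210, CS230, CS250, CS301, CS330, CS401, CS450} — 9 in total.

9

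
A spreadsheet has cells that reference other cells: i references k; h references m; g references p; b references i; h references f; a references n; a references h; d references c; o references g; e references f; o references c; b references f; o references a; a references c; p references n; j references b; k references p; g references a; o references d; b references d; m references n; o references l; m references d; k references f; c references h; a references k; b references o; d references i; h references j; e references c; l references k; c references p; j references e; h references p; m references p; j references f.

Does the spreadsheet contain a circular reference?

Yes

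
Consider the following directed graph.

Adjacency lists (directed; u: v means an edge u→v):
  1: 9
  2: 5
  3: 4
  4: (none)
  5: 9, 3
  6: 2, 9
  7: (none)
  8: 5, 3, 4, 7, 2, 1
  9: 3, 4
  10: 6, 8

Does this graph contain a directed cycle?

DFS with white/gray/black marking, starting from 3:
3 gray
  4 gray
  4 black
3 black
1 gray
  9 gray
    9→3: 3 black — skip
    9→4: 4 black — skip
  9 black
1 black
2 gray
  5 gray
    5→9: 9 black — skip
    5→3: 3 black — skip
  5 black
2 black
6 gray
  6→2: 2 black — skip
  6→9: 9 black — skip
6 black
7 gray
7 black
8 gray
  8→5: 5 black — skip
  8→3: 3 black — skip
  8→4: 4 black — skip
  8→7: 7 black — skip
  8→2: 2 black — skip
  8→1: 1 black — skip
8 black
10 gray
  10→6: 6 black — skip
  10→8: 8 black — skip
10 black
Every edge goes to a white or black vertex — no back edge, so the graph is acyclic.

No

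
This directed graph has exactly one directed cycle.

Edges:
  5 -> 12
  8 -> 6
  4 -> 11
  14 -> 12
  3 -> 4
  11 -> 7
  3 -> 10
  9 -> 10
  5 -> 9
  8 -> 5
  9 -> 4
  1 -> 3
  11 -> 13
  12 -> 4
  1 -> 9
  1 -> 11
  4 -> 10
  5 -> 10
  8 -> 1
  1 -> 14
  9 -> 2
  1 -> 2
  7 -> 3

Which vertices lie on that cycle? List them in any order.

DFS with gray/black marking from 11:
11 gray
  7 gray
    3 gray
      4 gray
        10 gray
        10 black
        4→11: 11 is gray → back edge
Back edge closes the cycle 11 → 7 → 3 → 4 → 11; its vertices are {3, 4, 7, 11}.

3, 4, 7, 11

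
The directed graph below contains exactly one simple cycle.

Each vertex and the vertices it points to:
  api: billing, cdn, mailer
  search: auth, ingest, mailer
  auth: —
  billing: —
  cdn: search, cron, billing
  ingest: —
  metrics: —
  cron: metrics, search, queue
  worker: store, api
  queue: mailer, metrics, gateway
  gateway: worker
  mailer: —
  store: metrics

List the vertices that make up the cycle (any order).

api, cdn, cron, queue, worker, gateway

DFS with gray/black marking from api:
api gray
  billing gray
  billing black
  cdn gray
    search gray
      auth gray
      auth black
      ingest gray
      ingest black
      mailer gray
      mailer black
    search black
    cron gray
      metrics gray
      metrics black
      cron→search: search black — skip
      queue gray
        queue→mailer: mailer black — skip
        queue→metrics: metrics black — skip
        gateway gray
          worker gray
            store gray
              store→metrics: metrics black — skip
            store black
            worker→api: api is gray → back edge
Back edge closes the cycle api → cdn → cron → queue → gateway → worker → api; its vertices are {api, cdn, cron, queue, worker, gateway}.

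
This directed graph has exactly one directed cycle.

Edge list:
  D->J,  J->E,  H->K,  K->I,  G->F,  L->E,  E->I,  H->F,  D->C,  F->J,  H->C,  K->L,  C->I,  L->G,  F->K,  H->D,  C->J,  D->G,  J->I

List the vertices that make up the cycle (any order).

F, G, K, L

DFS with gray/black marking from F:
F gray
  J gray
    E gray
      I gray
      I black
    E black
    J→I: I black — skip
  J black
  K gray
    L gray
      G gray
        G→F: F is gray → back edge
Back edge closes the cycle F → K → L → G → F; its vertices are {F, G, K, L}.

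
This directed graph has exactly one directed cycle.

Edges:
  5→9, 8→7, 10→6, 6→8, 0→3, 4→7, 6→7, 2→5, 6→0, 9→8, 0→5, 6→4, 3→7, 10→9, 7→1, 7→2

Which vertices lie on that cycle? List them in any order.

2, 5, 7, 8, 9

DFS with gray/black marking from 9:
9 gray
  8 gray
    7 gray
      1 gray
      1 black
      2 gray
        5 gray
          5→9: 9 is gray → back edge
Back edge closes the cycle 9 → 8 → 7 → 2 → 5 → 9; its vertices are {2, 5, 7, 8, 9}.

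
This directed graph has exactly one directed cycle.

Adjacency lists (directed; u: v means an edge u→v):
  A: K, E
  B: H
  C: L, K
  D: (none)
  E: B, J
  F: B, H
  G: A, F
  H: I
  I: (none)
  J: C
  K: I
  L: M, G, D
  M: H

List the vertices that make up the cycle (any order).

A, C, E, G, J, L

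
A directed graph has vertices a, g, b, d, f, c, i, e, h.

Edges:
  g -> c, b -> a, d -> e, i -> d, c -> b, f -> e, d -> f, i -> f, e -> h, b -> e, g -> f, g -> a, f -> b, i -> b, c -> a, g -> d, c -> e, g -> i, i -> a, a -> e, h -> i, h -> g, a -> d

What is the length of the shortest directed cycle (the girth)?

4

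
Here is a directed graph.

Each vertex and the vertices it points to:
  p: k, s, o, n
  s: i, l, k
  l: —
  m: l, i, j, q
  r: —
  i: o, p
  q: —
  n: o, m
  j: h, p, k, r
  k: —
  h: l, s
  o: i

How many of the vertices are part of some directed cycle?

8

A vertex is on a directed cycle iff it belongs to a strongly connected component of size ≥ 2 (or has a self-loop).
The vertices on cycles are {h, i, j, m, n, o, p, s} — 8 in total.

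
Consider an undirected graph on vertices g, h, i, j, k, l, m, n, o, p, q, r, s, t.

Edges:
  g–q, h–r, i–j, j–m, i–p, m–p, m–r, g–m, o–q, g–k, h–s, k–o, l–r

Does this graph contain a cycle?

DFS, tracking each vertex's parent; an edge to a visited non-parent vertex closes a cycle.
Start from k:
visit k (parent –)
  visit g (parent k)
    visit m (parent g)
      visit r (parent m)
        visit h (parent r)
          visit s (parent h)
            s–h: parent, skip
          h–r: parent, skip
        r–m: parent, skip
        visit l (parent r)
          l–r: parent, skip
      visit j (parent m)
        visit i (parent j)
          i–j: parent, skip
          visit p (parent i)
            p–i: parent, skip
            p–m: m visited and ≠ parent → cycle
Cycle: m – j – i – p – m.

Yes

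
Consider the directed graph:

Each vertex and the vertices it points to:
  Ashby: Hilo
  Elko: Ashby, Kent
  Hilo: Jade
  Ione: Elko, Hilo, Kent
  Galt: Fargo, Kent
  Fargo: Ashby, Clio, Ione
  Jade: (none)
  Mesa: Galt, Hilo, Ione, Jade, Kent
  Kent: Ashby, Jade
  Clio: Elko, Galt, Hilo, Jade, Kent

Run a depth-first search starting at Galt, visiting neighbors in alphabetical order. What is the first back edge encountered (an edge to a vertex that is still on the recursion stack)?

DFS from Galt (visiting neighbors in alphabetical order); mark gray on enter, black on exit:
Galt gray
  Fargo gray
    Ashby gray
      Hilo gray
        Jade gray
        Jade black
      Hilo black
    Ashby black
    Clio gray
      Elko gray
        Elko→Ashby: Ashby black — skip
        Kent gray
          Kent→Ashby: Ashby black — skip
          Kent→Jade: Jade black — skip
        Kent black
      Elko black
      Clio→Galt: Galt is gray → back edge
First back edge: Clio → Galt.

Clio→Galt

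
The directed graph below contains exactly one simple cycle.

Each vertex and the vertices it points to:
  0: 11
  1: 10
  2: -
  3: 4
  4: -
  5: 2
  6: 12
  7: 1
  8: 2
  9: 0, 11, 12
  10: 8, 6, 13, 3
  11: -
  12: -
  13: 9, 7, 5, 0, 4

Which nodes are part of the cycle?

1, 7, 10, 13

DFS with gray/black marking from 10:
10 gray
  8 gray
    2 gray
    2 black
  8 black
  6 gray
    12 gray
    12 black
  6 black
  13 gray
    9 gray
      0 gray
        11 gray
        11 black
      0 black
      9→11: 11 black — skip
      9→12: 12 black — skip
    9 black
    7 gray
      1 gray
        1→10: 10 is gray → back edge
Back edge closes the cycle 10 → 13 → 7 → 1 → 10; its vertices are {1, 7, 10, 13}.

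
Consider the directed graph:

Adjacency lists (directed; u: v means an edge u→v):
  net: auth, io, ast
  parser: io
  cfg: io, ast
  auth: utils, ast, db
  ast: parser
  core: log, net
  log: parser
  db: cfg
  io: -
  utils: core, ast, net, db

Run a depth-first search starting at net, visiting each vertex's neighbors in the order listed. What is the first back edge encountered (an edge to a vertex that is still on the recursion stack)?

core->net

DFS from net (visiting each vertex's neighbors in the order listed); mark gray on enter, black on exit:
net gray
  auth gray
    utils gray
      core gray
        log gray
          parser gray
            io gray
            io black
          parser black
        log black
        core→net: net is gray → back edge
First back edge: core → net.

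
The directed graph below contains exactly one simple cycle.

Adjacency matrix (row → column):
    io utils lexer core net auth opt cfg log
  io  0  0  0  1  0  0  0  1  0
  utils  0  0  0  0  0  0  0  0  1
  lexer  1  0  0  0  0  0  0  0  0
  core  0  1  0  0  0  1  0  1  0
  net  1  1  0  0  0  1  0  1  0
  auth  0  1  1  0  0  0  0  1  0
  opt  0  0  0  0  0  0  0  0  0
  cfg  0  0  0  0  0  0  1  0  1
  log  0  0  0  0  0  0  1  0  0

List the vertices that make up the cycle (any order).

DFS with gray/black marking from io:
io gray
  core gray
    auth gray
      cfg gray
        log gray
          opt gray
          opt black
        log black
        cfg→opt: opt black — skip
      cfg black
      lexer gray
        lexer→io: io is gray → back edge
Back edge closes the cycle io → core → auth → lexer → io; its vertices are {io, auth, core, lexer}.

io, auth, core, lexer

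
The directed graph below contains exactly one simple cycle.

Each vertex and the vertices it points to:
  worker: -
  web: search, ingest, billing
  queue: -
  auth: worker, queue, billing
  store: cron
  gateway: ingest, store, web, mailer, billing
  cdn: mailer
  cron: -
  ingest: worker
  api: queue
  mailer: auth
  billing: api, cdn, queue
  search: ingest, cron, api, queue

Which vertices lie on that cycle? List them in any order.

DFS with gray/black marking from mailer:
mailer gray
  auth gray
    worker gray
    worker black
    queue gray
    queue black
    billing gray
      api gray
        api→queue: queue black — skip
      api black
      cdn gray
        cdn→mailer: mailer is gray → back edge
Back edge closes the cycle mailer → auth → billing → cdn → mailer; its vertices are {cdn, auth, mailer, billing}.

cdn, auth, mailer, billing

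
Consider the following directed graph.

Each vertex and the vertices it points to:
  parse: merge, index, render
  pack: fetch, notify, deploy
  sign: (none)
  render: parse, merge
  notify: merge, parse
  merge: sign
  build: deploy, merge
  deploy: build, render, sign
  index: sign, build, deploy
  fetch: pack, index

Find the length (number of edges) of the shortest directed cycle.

For each vertex v, BFS finds the shortest path from v back to v.
The shortest such closed walk is fetch → pack → fetch, length 2.

2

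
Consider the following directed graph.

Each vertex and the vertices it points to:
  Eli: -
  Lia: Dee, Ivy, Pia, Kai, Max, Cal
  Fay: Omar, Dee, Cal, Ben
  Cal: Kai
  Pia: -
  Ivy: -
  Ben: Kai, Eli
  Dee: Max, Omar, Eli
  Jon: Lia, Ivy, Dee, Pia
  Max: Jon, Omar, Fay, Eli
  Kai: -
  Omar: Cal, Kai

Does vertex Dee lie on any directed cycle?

Yes

Dee is on a cycle iff Dee can reach itself via ≥1 edge.
Dee → Max → Jon → Dee — yes.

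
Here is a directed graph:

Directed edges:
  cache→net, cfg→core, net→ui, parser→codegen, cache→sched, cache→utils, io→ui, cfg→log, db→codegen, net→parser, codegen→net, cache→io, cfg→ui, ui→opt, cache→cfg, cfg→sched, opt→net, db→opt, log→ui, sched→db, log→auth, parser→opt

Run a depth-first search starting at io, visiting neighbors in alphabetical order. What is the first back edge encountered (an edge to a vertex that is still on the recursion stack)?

codegen->net

DFS from io (visiting neighbors in alphabetical order); mark gray on enter, black on exit:
io gray
  ui gray
    opt gray
      net gray
        parser gray
          codegen gray
            codegen→net: net is gray → back edge
First back edge: codegen → net.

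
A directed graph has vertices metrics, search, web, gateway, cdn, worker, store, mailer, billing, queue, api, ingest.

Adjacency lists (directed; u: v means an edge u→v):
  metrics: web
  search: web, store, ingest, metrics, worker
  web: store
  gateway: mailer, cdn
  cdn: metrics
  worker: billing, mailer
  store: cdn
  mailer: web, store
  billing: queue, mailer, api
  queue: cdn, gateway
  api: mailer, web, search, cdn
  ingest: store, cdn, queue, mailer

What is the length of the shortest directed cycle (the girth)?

For each vertex v, BFS finds the shortest path from v back to v.
The shortest such closed walk is search → worker → billing → api → search, length 4.

4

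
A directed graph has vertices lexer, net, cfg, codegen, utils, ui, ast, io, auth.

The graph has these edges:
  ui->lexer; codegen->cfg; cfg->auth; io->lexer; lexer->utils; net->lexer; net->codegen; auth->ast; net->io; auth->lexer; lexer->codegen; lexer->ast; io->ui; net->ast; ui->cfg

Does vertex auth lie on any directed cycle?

auth is on a cycle iff auth can reach itself via ≥1 edge.
auth → lexer → codegen → cfg → auth — yes.

Yes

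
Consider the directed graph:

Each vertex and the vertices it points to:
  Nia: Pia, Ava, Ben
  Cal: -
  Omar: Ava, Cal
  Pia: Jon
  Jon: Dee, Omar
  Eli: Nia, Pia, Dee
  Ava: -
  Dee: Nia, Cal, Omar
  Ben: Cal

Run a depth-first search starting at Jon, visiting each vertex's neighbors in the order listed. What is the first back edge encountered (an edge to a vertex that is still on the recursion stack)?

DFS from Jon (visiting each vertex's neighbors in the order listed); mark gray on enter, black on exit:
Jon gray
  Dee gray
    Nia gray
      Pia gray
        Pia→Jon: Jon is gray → back edge
First back edge: Pia → Jon.

Pia→Jon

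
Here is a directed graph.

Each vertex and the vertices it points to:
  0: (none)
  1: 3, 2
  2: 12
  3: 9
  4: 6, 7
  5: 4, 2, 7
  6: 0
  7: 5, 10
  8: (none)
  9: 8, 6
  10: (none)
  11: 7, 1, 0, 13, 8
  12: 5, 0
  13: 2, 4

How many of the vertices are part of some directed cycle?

5

A vertex is on a directed cycle iff it belongs to a strongly connected component of size ≥ 2 (or has a self-loop).
The vertices on cycles are {2, 4, 5, 7, 12} — 5 in total.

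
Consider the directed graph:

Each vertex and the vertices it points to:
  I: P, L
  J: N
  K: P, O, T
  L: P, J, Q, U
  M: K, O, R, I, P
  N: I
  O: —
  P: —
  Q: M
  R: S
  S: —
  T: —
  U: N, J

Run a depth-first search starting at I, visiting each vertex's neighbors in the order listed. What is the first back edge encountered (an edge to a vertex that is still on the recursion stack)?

DFS from I (visiting each vertex's neighbors in the order listed); mark gray on enter, black on exit:
I gray
  P gray
  P black
  L gray
    L→P: P black — skip
    J gray
      N gray
        N→I: I is gray → back edge
First back edge: N → I.

N→I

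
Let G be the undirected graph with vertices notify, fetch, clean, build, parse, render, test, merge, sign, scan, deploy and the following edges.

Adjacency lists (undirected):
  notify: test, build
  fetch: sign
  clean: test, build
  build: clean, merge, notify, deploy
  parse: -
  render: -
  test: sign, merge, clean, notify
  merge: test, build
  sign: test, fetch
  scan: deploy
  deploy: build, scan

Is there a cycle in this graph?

DFS, tracking each vertex's parent; an edge to a visited non-parent vertex closes a cycle.
Start from parse:
visit parse (parent –)
visit notify (parent –)
  visit test (parent notify)
    visit sign (parent test)
      sign–test: parent, skip
      visit fetch (parent sign)
        fetch–sign: parent, skip
    visit merge (parent test)
      merge–test: parent, skip
      visit build (parent merge)
        visit clean (parent build)
          clean–test: test visited and ≠ parent → cycle
Cycle: test – merge – build – clean – test.

Yes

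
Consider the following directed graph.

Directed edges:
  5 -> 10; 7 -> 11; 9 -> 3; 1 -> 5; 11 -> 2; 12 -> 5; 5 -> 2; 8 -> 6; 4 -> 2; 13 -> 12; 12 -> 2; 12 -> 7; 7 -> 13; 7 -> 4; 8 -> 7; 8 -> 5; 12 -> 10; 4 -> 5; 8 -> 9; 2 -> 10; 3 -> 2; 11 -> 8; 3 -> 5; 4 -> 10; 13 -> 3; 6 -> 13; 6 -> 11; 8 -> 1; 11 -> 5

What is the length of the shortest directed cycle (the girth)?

For each vertex v, BFS finds the shortest path from v back to v.
The shortest such closed walk is 8 → 6 → 11 → 8, length 3.

3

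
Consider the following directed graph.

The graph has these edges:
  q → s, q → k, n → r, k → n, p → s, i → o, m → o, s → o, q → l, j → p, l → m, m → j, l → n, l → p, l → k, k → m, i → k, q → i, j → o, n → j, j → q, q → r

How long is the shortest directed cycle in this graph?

4

For each vertex v, BFS finds the shortest path from v back to v.
The shortest such closed walk is j → q → k → m → j, length 4.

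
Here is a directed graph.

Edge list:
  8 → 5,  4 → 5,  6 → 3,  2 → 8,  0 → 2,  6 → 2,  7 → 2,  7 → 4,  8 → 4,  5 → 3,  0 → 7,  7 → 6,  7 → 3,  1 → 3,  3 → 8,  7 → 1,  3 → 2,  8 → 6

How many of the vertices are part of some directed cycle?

A vertex is on a directed cycle iff it belongs to a strongly connected component of size ≥ 2 (or has a self-loop).
The vertices on cycles are {2, 3, 4, 5, 6, 8} — 6 in total.

6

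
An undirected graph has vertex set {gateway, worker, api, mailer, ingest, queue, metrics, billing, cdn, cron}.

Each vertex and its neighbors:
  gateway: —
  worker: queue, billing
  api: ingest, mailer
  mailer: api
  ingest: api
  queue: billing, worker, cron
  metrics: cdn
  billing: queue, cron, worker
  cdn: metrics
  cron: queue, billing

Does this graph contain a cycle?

Yes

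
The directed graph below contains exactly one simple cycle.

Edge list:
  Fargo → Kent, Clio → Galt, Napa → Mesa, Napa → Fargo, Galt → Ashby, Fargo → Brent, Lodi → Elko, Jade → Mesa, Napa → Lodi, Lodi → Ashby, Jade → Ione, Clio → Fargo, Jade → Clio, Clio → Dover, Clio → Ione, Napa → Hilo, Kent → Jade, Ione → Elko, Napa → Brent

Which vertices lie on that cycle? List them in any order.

DFS with gray/black marking from Fargo:
Fargo gray
  Brent gray
  Brent black
  Kent gray
    Jade gray
      Ione gray
        Elko gray
        Elko black
      Ione black
      Clio gray
        Galt gray
          Ashby gray
          Ashby black
        Galt black
        Clio→Fargo: Fargo is gray → back edge
Back edge closes the cycle Fargo → Kent → Jade → Clio → Fargo; its vertices are {Clio, Jade, Kent, Fargo}.

Clio, Jade, Kent, Fargo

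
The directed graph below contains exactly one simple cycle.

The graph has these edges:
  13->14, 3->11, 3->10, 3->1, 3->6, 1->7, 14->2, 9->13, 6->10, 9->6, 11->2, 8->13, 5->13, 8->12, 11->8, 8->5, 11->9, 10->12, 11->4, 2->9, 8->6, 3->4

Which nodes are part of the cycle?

DFS with gray/black marking from 2:
2 gray
  9 gray
    13 gray
      14 gray
        14→2: 2 is gray → back edge
Back edge closes the cycle 2 → 9 → 13 → 14 → 2; its vertices are {2, 9, 13, 14}.

2, 9, 13, 14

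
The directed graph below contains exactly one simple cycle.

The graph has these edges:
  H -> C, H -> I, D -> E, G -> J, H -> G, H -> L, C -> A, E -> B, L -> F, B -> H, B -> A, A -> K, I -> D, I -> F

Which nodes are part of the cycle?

DFS with gray/black marking from E:
E gray
  B gray
    A gray
      K gray
      K black
    A black
    H gray
      G gray
        J gray
        J black
      G black
      L gray
        F gray
        F black
      L black
      I gray
        D gray
          D→E: E is gray → back edge
Back edge closes the cycle E → B → H → I → D → E; its vertices are {B, D, E, H, I}.

B, D, E, H, I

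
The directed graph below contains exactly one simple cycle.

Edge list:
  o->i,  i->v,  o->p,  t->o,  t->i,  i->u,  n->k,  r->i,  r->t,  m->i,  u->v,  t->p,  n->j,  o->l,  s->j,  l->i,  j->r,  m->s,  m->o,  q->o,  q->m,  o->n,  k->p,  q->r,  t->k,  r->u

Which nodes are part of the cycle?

j, n, o, r, t

DFS with gray/black marking from r:
r gray
  u gray
    v gray
    v black
  u black
  i gray
    i→u: u black — skip
    i→v: v black — skip
  i black
  t gray
    t→i: i black — skip
    p gray
    p black
    o gray
      o→i: i black — skip
      l gray
        l→i: i black — skip
      l black
      o→p: p black — skip
      n gray
        j gray
          j→r: r is gray → back edge
Back edge closes the cycle r → t → o → n → j → r; its vertices are {j, n, o, r, t}.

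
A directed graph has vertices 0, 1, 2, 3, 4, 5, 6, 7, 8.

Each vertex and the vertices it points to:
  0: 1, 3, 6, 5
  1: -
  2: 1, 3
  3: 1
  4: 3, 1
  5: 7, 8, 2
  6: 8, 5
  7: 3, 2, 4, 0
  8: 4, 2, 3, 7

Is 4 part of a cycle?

No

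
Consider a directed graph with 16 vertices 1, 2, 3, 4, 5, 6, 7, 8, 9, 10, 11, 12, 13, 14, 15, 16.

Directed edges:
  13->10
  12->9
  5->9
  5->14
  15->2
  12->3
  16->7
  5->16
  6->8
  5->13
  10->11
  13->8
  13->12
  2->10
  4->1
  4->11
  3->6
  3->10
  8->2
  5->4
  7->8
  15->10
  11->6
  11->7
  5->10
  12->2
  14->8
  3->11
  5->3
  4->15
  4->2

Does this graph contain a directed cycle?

DFS with white/gray/black marking, starting from 1:
1 gray
1 black
2 gray
  10 gray
    11 gray
      7 gray
        8 gray
          8→2: 2 is gray → back edge
Back edge found, so a cycle exists: 2 → 10 → 11 → 7 → 8 → 2.

Yes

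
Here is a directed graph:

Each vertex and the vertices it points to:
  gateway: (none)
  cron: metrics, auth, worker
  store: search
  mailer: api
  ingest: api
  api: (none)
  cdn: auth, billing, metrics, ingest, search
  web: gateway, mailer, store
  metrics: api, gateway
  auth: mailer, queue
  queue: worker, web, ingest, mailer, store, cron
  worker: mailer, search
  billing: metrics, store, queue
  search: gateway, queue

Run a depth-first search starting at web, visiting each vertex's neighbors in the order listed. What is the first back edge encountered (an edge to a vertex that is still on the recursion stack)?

worker→search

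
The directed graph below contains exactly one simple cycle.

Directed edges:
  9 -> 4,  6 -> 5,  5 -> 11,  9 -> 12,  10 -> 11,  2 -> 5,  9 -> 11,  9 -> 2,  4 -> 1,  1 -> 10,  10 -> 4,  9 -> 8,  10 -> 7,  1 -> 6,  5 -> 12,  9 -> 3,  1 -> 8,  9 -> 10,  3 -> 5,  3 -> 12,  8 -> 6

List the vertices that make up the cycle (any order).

1, 4, 10

DFS with gray/black marking from 10:
10 gray
  4 gray
    1 gray
      6 gray
        5 gray
          11 gray
          11 black
          12 gray
          12 black
        5 black
      6 black
      8 gray
        8→6: 6 black — skip
      8 black
      1→10: 10 is gray → back edge
Back edge closes the cycle 10 → 4 → 1 → 10; its vertices are {1, 4, 10}.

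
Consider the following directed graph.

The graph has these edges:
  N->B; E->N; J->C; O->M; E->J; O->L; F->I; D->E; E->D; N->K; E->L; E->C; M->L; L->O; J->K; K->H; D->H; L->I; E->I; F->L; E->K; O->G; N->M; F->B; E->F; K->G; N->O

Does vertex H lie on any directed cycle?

H lies on a cycle iff there is a path from H back to itself.
Exploring from H, it never reaches itself; equivalently, its strongly connected component is a singleton.

No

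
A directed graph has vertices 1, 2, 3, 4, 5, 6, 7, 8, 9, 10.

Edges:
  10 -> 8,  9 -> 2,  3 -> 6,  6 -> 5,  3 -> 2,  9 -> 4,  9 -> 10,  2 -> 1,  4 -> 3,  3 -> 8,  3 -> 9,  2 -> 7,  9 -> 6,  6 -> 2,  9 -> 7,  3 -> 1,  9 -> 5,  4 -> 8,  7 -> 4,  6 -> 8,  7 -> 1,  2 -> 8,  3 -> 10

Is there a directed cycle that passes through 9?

9 is on a cycle iff 9 can reach itself via ≥1 edge.
9 → 4 → 3 → 9 — yes.

Yes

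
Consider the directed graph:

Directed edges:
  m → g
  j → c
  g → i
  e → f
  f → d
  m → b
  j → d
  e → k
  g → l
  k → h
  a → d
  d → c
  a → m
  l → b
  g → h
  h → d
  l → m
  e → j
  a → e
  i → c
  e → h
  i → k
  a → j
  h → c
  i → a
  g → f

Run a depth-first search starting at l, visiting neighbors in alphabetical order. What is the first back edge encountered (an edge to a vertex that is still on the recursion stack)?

a→m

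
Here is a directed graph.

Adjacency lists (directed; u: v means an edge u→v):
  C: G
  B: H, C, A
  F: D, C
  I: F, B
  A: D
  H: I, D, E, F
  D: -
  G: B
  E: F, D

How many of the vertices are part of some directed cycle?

A vertex is on a directed cycle iff it belongs to a strongly connected component of size ≥ 2 (or has a self-loop).
The vertices on cycles are {B, C, E, F, G, H, I} — 7 in total.

7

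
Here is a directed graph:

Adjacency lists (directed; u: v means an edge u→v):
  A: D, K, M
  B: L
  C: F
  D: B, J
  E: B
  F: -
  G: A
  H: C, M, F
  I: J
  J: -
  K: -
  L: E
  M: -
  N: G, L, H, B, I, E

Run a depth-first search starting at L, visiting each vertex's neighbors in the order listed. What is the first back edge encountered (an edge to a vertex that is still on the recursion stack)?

B->L

DFS from L (visiting each vertex's neighbors in the order listed); mark gray on enter, black on exit:
L gray
  E gray
    B gray
      B→L: L is gray → back edge
First back edge: B → L.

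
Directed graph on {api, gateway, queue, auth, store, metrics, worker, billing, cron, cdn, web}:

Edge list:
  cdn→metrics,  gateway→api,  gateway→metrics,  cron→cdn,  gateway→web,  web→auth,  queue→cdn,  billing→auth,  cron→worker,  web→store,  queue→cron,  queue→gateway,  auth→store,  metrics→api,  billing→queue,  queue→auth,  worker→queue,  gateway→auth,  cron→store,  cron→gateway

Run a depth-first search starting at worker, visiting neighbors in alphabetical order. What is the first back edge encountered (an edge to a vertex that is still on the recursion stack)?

DFS from worker (visiting neighbors in alphabetical order); mark gray on enter, black on exit:
worker gray
  queue gray
    auth gray
      store gray
      store black
    auth black
    cdn gray
      metrics gray
        api gray
        api black
      metrics black
    cdn black
    cron gray
      cron→cdn: cdn black — skip
      gateway gray
        gateway→api: api black — skip
        gateway→auth: auth black — skip
        gateway→metrics: metrics black — skip
        web gray
          web→auth: auth black — skip
          web→store: store black — skip
        web black
      gateway black
      cron→store: store black — skip
      cron→worker: worker is gray → back edge
First back edge: cron → worker.

cron->worker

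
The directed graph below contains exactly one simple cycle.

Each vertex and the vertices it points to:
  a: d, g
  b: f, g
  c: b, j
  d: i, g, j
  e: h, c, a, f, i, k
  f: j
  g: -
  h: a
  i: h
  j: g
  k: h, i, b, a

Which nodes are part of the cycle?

a, d, h, i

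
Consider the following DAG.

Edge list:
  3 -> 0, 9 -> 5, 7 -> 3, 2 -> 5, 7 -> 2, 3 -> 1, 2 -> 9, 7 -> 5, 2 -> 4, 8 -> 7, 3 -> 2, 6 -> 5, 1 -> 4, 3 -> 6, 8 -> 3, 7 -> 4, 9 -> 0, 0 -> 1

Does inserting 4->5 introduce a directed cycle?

No

Adding 4→5 creates a cycle iff 5 can already reach 4.
Explore from 5: no path reaches 4. The graph stays acyclic.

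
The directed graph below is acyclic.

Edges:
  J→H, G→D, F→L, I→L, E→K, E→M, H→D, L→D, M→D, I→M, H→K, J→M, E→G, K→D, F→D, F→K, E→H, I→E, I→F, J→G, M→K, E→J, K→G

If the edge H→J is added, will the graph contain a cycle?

Yes

Adding H→J creates a cycle iff J can already reach H.
Path from J: J → H.
So J → … → H → J is a cycle.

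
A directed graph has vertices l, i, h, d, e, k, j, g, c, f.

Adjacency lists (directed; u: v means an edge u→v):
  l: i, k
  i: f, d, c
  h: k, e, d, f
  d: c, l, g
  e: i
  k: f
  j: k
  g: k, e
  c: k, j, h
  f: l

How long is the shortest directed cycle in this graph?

3

For each vertex v, BFS finds the shortest path from v back to v.
The shortest such closed walk is i → f → l → i, length 3.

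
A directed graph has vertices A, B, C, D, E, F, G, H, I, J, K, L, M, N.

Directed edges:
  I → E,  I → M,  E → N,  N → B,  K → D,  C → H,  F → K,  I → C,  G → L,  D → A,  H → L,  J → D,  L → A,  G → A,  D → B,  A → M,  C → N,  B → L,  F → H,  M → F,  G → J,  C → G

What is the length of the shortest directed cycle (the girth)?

5

For each vertex v, BFS finds the shortest path from v back to v.
The shortest such closed walk is M → F → K → D → A → M, length 5.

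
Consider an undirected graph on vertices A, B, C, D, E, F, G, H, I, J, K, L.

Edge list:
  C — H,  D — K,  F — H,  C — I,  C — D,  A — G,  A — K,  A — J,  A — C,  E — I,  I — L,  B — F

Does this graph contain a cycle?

Yes

DFS, tracking each vertex's parent; an edge to a visited non-parent vertex closes a cycle.
Start from B:
visit B (parent –)
  visit F (parent B)
    visit H (parent F)
      visit C (parent H)
        visit A (parent C)
          visit G (parent A)
            G–A: parent, skip
          A–C: parent, skip
          visit K (parent A)
            K–A: parent, skip
            visit D (parent K)
              D–C: C visited and ≠ parent → cycle
Cycle: C – A – K – D – C.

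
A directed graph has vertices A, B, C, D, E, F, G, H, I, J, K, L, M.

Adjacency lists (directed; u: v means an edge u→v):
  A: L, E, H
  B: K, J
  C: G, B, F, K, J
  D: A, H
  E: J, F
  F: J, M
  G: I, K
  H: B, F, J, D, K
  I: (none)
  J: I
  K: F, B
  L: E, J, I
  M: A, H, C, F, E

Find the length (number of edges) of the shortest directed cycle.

2

For each vertex v, BFS finds the shortest path from v back to v.
The shortest such closed walk is M → F → M, length 2.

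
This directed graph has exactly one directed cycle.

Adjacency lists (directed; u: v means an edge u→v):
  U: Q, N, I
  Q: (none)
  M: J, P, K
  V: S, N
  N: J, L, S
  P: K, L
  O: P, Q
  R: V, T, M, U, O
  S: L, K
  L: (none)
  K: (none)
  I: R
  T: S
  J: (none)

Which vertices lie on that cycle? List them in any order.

I, R, U

DFS with gray/black marking from I:
I gray
  R gray
    V gray
      S gray
        L gray
        L black
        K gray
        K black
      S black
      N gray
        J gray
        J black
        N→L: L black — skip
        N→S: S black — skip
      N black
    V black
    T gray
      T→S: S black — skip
    T black
    M gray
      M→J: J black — skip
      P gray
        P→K: K black — skip
        P→L: L black — skip
      P black
      M→K: K black — skip
    M black
    U gray
      Q gray
      Q black
      U→N: N black — skip
      U→I: I is gray → back edge
Back edge closes the cycle I → R → U → I; its vertices are {I, R, U}.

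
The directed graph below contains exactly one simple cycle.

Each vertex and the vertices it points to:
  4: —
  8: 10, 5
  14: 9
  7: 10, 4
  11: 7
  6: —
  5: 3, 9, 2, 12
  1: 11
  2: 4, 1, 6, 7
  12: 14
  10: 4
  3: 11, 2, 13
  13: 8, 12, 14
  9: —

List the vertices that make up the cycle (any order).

DFS with gray/black marking from 8:
8 gray
  10 gray
    4 gray
    4 black
  10 black
  5 gray
    3 gray
      11 gray
        7 gray
          7→10: 10 black — skip
          7→4: 4 black — skip
        7 black
      11 black
      2 gray
        2→4: 4 black — skip
        1 gray
          1→11: 11 black — skip
        1 black
        6 gray
        6 black
        2→7: 7 black — skip
      2 black
      13 gray
        13→8: 8 is gray → back edge
Back edge closes the cycle 8 → 5 → 3 → 13 → 8; its vertices are {3, 5, 8, 13}.

3, 5, 8, 13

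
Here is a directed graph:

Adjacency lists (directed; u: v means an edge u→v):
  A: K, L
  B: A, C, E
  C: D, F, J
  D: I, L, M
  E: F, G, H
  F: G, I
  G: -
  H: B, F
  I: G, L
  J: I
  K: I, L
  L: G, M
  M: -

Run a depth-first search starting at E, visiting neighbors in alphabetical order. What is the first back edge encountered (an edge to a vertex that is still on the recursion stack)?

B->E

DFS from E (visiting neighbors in alphabetical order); mark gray on enter, black on exit:
E gray
  F gray
    G gray
    G black
    I gray
      I→G: G black — skip
      L gray
        L→G: G black — skip
        M gray
        M black
      L black
    I black
  F black
  E→G: G black — skip
  H gray
    B gray
      A gray
        K gray
          K→I: I black — skip
          K→L: L black — skip
        K black
        A→L: L black — skip
      A black
      C gray
        D gray
          D→I: I black — skip
          D→L: L black — skip
          D→M: M black — skip
        D black
        C→F: F black — skip
        J gray
          J→I: I black — skip
        J black
      C black
      B→E: E is gray → back edge
First back edge: B → E.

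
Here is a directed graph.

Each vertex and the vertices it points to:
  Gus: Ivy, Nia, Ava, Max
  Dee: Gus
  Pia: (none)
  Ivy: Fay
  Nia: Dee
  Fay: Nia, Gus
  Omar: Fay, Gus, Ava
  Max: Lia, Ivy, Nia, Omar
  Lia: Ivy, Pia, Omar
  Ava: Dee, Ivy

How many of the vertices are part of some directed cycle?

9

A vertex is on a directed cycle iff it belongs to a strongly connected component of size ≥ 2 (or has a self-loop).
The vertices on cycles are {Ava, Dee, Fay, Gus, Ivy, Lia, Max, Nia, Omar} — 9 in total.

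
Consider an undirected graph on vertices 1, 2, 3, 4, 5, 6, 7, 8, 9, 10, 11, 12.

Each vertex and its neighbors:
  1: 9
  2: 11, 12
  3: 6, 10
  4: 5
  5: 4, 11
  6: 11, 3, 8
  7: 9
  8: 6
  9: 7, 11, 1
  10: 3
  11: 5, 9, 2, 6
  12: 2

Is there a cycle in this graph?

DFS, tracking each vertex's parent; an edge to a visited non-parent vertex closes a cycle.
Start from 3:
visit 3 (parent –)
  visit 6 (parent 3)
    visit 11 (parent 6)
      visit 5 (parent 11)
        visit 4 (parent 5)
          4–5: parent, skip
        5–11: parent, skip
      visit 9 (parent 11)
        visit 7 (parent 9)
          7–9: parent, skip
        9–11: parent, skip
        visit 1 (parent 9)
          1–9: parent, skip
      visit 2 (parent 11)
        2–11: parent, skip
        visit 12 (parent 2)
          12–2: parent, skip
      11–6: parent, skip
    6–3: parent, skip
    visit 8 (parent 6)
      8–6: parent, skip
  visit 10 (parent 3)
    10–3: parent, skip
No non-parent visited neighbor found — the graph is a forest.

No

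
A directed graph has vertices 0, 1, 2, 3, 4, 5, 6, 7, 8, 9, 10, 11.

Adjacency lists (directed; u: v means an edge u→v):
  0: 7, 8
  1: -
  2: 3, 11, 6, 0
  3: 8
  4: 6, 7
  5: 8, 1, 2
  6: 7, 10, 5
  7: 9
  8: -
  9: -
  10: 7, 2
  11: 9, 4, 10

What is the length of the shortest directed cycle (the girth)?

For each vertex v, BFS finds the shortest path from v back to v.
The shortest such closed walk is 6 → 10 → 2 → 6, length 3.

3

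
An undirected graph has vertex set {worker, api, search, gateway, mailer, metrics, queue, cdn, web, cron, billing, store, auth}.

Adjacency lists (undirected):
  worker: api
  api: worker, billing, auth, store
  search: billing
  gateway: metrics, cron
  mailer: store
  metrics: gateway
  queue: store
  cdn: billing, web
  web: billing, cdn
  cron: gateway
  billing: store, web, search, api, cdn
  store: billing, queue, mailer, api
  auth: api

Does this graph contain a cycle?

DFS, tracking each vertex's parent; an edge to a visited non-parent vertex closes a cycle.
Start from auth:
visit auth (parent –)
  visit api (parent auth)
    visit worker (parent api)
      worker–api: parent, skip
    visit billing (parent api)
      visit store (parent billing)
        store–billing: parent, skip
        visit queue (parent store)
          queue–store: parent, skip
        visit mailer (parent store)
          mailer–store: parent, skip
        store–api: api visited and ≠ parent → cycle
Cycle: api – billing – store – api.

Yes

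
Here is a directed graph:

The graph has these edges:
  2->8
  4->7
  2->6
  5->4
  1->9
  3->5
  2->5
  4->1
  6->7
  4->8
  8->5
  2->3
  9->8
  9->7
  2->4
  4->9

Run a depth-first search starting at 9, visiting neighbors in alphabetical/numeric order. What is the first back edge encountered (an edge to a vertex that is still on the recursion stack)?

1→9

DFS from 9 (visiting neighbors in alphabetical/numeric order); mark gray on enter, black on exit:
9 gray
  7 gray
  7 black
  8 gray
    5 gray
      4 gray
        1 gray
          1→9: 9 is gray → back edge
First back edge: 1 → 9.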